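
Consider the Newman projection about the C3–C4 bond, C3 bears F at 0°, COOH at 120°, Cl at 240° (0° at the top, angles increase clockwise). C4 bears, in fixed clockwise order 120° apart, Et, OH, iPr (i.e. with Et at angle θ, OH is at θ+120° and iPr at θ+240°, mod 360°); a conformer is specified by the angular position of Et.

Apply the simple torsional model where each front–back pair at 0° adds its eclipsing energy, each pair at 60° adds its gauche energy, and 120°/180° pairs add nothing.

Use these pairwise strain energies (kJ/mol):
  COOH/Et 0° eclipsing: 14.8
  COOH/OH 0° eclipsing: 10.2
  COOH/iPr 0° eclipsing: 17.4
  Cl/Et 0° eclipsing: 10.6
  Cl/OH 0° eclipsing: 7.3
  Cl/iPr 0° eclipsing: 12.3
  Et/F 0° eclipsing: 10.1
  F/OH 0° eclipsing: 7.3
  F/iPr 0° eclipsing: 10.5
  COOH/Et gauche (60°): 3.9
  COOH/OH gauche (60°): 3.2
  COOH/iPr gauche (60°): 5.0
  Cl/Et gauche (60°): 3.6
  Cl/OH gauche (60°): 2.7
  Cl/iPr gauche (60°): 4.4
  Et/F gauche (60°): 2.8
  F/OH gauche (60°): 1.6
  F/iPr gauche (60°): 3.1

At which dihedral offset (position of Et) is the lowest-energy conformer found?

180°

Et at 0° (eclipsed): F(0°)/Et(0°) eclipsed 10.1; COOH(120°)/OH(120°) eclipsed 10.2; Cl(240°)/iPr(240°) eclipsed 12.3 → 32.6 kJ/mol.
Et at 60° (staggered): F(0°)/Et(60°) gauche 2.8; F(0°)/iPr(300°) gauche 3.1; COOH(120°)/Et(60°) gauche 3.9; COOH(120°)/OH(180°) gauche 3.2; Cl(240°)/OH(180°) gauche 2.7; Cl(240°)/iPr(300°) gauche 4.4 → 20.1 kJ/mol.
Et at 120° (eclipsed): F(0°)/iPr(0°) eclipsed 10.5; COOH(120°)/Et(120°) eclipsed 14.8; Cl(240°)/OH(240°) eclipsed 7.3 → 32.6 kJ/mol.
Et at 180° (staggered): F(0°)/OH(300°) gauche 1.6; F(0°)/iPr(60°) gauche 3.1; COOH(120°)/Et(180°) gauche 3.9; COOH(120°)/iPr(60°) gauche 5.0; Cl(240°)/Et(180°) gauche 3.6; Cl(240°)/OH(300°) gauche 2.7 → 19.9 kJ/mol.
Et at 240° (eclipsed): F(0°)/OH(0°) eclipsed 7.3; COOH(120°)/iPr(120°) eclipsed 17.4; Cl(240°)/Et(240°) eclipsed 10.6 → 35.3 kJ/mol.
Et at 300° (staggered): F(0°)/Et(300°) gauche 2.8; F(0°)/OH(60°) gauche 1.6; COOH(120°)/OH(60°) gauche 3.2; COOH(120°)/iPr(180°) gauche 5.0; Cl(240°)/Et(300°) gauche 3.6; Cl(240°)/iPr(180°) gauche 4.4 → 20.6 kJ/mol.
The minimum (19.9 kJ/mol) occurs with Et at 180°.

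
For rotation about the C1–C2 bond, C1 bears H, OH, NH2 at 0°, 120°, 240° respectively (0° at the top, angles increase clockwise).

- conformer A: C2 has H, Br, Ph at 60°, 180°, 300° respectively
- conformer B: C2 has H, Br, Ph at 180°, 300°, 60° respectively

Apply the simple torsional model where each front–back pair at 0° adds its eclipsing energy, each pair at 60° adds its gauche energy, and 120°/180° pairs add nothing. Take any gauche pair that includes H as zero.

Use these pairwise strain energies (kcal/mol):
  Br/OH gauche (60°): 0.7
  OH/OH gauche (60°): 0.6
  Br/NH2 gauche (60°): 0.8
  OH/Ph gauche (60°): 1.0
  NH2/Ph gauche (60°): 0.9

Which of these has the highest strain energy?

A

A (staggered): OH(120°)/Br(180°) gauche 0.7; NH2(240°)/Br(180°) gauche 0.8; NH2(240°)/Ph(300°) gauche 0.9 → 2.4 kcal/mol.
B (staggered): OH(120°)/Ph(60°) gauche 1.0; NH2(240°)/Br(300°) gauche 0.8 → 1.8 kcal/mol.
A has the highest total (2.4 kcal/mol).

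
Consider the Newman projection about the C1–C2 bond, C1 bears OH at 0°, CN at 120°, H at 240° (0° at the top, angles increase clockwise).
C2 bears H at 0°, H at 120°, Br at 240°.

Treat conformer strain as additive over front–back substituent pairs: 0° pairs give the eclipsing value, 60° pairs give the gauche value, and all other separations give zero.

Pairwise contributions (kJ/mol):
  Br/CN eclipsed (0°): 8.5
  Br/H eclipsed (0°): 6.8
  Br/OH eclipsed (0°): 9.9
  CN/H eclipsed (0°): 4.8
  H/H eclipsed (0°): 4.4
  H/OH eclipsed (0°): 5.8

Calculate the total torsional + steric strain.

17.4 kJ/mol

This conformer is eclipsed. OH at 0° is eclipsed with H at 0° (5.8); CN at 120° is eclipsed with H at 120° (4.8); H at 240° is eclipsed with Br at 240° (6.8). Total 17.4 kJ/mol.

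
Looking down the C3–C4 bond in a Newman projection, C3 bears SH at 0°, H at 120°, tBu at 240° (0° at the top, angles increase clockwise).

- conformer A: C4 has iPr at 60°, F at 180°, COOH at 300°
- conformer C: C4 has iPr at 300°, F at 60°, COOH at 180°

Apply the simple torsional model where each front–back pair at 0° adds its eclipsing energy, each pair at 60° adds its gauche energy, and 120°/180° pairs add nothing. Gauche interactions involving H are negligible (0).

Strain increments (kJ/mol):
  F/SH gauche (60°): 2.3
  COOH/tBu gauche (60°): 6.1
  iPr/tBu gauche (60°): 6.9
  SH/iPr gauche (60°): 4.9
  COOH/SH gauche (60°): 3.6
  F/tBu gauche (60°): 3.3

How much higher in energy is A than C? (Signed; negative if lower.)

A (staggered): SH–iPr gauche, SH–COOH gauche, tBu–F gauche, tBu–COOH gauche; 4.9 + 3.6 + 3.3 + 6.1 = 17.9 kJ/mol.
C (staggered): SH–iPr gauche, SH–F gauche, tBu–iPr gauche, tBu–COOH gauche; 4.9 + 2.3 + 6.9 + 6.1 = 20.2 kJ/mol.
E(A) − E(C) = 17.9 − 20.2 = -2.3 kJ/mol.

-2.3 kJ/mol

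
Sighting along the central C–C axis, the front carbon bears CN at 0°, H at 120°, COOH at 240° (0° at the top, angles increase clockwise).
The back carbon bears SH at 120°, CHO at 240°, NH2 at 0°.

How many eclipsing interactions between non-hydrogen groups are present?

2

Non-H eclipsing pairs: CN(0°)/NH2(0°); COOH(240°)/CHO(240°) — 2 interactions.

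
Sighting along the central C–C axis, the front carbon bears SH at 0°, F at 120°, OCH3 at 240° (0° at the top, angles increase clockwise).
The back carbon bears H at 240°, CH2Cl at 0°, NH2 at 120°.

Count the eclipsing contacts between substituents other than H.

Non-H eclipsing pairs: SH(0°)/CH2Cl(0°); F(120°)/NH2(120°) — 2 interactions.

2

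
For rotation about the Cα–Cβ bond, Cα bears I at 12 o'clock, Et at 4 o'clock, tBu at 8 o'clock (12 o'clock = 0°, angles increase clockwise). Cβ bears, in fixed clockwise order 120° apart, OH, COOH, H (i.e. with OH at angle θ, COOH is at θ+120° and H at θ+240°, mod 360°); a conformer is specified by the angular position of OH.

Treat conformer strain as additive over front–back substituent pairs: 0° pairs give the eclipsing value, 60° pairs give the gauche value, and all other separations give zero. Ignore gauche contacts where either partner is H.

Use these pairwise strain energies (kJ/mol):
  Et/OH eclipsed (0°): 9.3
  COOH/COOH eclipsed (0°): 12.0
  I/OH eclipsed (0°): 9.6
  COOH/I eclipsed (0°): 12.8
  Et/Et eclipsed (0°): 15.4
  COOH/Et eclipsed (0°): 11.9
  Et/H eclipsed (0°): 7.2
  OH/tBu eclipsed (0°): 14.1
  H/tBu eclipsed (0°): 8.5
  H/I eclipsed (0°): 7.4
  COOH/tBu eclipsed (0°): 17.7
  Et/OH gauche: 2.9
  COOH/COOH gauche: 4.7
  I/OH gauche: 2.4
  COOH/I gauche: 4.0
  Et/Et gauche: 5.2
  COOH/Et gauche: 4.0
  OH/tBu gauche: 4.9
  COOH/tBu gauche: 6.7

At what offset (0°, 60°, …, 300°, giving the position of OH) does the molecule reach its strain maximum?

OH at 0° is eclipsed. I at 0° is eclipsed with OH at 0° (9.6); Et at 120° is eclipsed with COOH at 120° (11.9); tBu at 240° is eclipsed with H at 240° (8.5). Total 30.0 kJ/mol.
OH at 60° is staggered. I at 0° is gauche with OH at 60° (2.4); Et at 120° is gauche with OH at 60° (2.9); Et at 120° is gauche with COOH at 180° (4.0); tBu at 240° is gauche with COOH at 180° (6.7). Total 16.0 kJ/mol.
OH at 120° is eclipsed. I at 0° is eclipsed with H at 0° (7.4); Et at 120° is eclipsed with OH at 120° (9.3); tBu at 240° is eclipsed with COOH at 240° (17.7). Total 34.4 kJ/mol.
OH at 180° is staggered. I at 0° is gauche with COOH at 300° (4.0); Et at 120° is gauche with OH at 180° (2.9); tBu at 240° is gauche with OH at 180° (4.9); tBu at 240° is gauche with COOH at 300° (6.7). Total 18.5 kJ/mol.
OH at 240° is eclipsed. I at 0° is eclipsed with COOH at 0° (12.8); Et at 120° is eclipsed with H at 120° (7.2); tBu at 240° is eclipsed with OH at 240° (14.1). Total 34.1 kJ/mol.
OH at 300° is staggered. I at 0° is gauche with OH at 300° (2.4); I at 0° is gauche with COOH at 60° (4.0); Et at 120° is gauche with COOH at 60° (4.0); tBu at 240° is gauche with OH at 300° (4.9). Total 15.3 kJ/mol.
The maximum (34.4 kJ/mol) occurs with OH at 120°.

120°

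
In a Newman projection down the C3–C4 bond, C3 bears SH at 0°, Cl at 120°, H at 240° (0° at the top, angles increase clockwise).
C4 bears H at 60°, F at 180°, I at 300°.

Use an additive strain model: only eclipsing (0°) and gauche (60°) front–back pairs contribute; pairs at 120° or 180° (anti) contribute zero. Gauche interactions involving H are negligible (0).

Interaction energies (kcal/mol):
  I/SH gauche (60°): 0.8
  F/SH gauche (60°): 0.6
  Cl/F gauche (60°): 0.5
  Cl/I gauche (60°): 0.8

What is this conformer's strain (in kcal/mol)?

1.3 kcal/mol

This conformer (staggered): SH–I gauche, Cl–F gauche; 0.8 + 0.5 = 1.3 kcal/mol.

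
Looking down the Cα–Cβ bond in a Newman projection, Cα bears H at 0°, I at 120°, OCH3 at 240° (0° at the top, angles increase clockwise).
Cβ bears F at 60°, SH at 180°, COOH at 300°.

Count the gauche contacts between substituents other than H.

4

Non-H gauche pairs: I(120°)/F(60°); I(120°)/SH(180°); OCH3(240°)/SH(180°); OCH3(240°)/COOH(300°) — 4 interactions.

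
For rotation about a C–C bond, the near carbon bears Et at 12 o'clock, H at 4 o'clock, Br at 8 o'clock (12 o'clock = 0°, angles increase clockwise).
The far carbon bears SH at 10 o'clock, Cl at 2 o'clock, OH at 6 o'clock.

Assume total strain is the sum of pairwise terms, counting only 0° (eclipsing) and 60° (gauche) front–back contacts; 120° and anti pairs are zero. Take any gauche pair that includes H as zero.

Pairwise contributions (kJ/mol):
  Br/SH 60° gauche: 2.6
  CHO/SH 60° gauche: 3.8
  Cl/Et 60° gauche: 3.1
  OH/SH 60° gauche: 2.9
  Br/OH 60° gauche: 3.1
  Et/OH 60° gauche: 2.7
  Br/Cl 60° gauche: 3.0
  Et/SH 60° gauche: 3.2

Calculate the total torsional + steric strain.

This conformer (staggered): Et(0°)/SH(300°) gauche 3.2; Et(0°)/Cl(60°) gauche 3.1; Br(240°)/SH(300°) gauche 2.6; Br(240°)/OH(180°) gauche 3.1 → 12.0 kJ/mol.

12.0 kJ/mol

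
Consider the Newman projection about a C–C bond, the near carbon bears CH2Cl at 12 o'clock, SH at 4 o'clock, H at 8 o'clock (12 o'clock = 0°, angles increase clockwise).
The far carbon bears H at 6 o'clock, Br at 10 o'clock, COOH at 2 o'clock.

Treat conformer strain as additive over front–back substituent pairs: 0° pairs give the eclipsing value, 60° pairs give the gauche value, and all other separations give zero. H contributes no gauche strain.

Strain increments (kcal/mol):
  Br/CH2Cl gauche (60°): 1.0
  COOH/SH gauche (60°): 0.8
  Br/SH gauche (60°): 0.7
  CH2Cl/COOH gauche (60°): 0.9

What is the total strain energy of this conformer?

This conformer (staggered): CH2Cl(0°)/Br(300°) gauche 1.0; CH2Cl(0°)/COOH(60°) gauche 0.9; SH(120°)/COOH(60°) gauche 0.8 → 2.7 kcal/mol.

2.7 kcal/mol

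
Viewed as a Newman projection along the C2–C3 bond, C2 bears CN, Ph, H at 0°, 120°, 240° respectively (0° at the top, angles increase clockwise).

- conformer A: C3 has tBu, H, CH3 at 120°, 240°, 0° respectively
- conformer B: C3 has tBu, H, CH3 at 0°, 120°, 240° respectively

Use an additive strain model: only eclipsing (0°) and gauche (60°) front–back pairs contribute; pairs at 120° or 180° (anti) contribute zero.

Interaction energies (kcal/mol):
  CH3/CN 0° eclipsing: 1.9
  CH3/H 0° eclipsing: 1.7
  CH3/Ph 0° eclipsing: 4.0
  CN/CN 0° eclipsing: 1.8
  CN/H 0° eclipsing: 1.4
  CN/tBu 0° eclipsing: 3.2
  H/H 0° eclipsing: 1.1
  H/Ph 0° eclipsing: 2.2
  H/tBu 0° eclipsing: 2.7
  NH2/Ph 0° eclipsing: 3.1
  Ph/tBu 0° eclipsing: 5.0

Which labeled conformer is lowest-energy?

A (eclipsed): CN–CH3 eclipsed, Ph–tBu eclipsed, H–H eclipsed; 1.9 + 5.0 + 1.1 = 8.0 kcal/mol.
B (eclipsed): CN–tBu eclipsed, Ph–H eclipsed, H–CH3 eclipsed; 3.2 + 2.2 + 1.7 = 7.1 kcal/mol.
B has the lowest total (7.1 kcal/mol).

B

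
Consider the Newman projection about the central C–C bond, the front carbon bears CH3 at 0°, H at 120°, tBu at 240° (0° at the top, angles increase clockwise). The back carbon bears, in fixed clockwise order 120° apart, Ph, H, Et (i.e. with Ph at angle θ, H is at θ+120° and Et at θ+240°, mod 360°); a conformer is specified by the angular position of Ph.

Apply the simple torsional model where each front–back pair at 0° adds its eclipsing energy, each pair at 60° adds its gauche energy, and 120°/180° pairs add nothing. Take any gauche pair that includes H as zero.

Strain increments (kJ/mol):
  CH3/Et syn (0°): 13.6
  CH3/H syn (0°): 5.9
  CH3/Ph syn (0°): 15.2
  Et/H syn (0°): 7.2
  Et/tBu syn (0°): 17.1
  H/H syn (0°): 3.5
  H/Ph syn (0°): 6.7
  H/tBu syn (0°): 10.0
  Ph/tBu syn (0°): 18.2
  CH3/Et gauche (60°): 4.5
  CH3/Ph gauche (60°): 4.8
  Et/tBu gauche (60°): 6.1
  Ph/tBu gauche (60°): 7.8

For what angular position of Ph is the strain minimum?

180°

Ph at 0° (eclipsed): CH3–Ph eclipsed, H–H eclipsed, tBu–Et eclipsed; 15.2 + 3.5 + 17.1 = 35.8 kJ/mol.
Ph at 60° (staggered): CH3–Ph gauche, CH3–Et gauche, tBu–Et gauche; 4.8 + 4.5 + 6.1 = 15.4 kJ/mol.
Ph at 120° (eclipsed): CH3–Et eclipsed, H–Ph eclipsed, tBu–H eclipsed; 13.6 + 6.7 + 10.0 = 30.3 kJ/mol.
Ph at 180° (staggered): CH3–Et gauche, tBu–Ph gauche; 4.5 + 7.8 = 12.3 kJ/mol.
Ph at 240° (eclipsed): CH3–H eclipsed, H–Et eclipsed, tBu–Ph eclipsed; 5.9 + 7.2 + 18.2 = 31.3 kJ/mol.
Ph at 300° (staggered): CH3–Ph gauche, tBu–Ph gauche, tBu–Et gauche; 4.8 + 7.8 + 6.1 = 18.7 kJ/mol.
The minimum (12.3 kJ/mol) occurs with Ph at 180°.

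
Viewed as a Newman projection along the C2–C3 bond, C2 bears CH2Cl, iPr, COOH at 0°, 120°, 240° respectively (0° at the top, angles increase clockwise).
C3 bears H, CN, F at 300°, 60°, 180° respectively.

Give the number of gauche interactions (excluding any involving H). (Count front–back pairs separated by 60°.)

Non-H gauche pairs: CH2Cl(0°)/CN(60°); iPr(120°)/CN(60°); iPr(120°)/F(180°); COOH(240°)/F(180°) — 4 interactions.

4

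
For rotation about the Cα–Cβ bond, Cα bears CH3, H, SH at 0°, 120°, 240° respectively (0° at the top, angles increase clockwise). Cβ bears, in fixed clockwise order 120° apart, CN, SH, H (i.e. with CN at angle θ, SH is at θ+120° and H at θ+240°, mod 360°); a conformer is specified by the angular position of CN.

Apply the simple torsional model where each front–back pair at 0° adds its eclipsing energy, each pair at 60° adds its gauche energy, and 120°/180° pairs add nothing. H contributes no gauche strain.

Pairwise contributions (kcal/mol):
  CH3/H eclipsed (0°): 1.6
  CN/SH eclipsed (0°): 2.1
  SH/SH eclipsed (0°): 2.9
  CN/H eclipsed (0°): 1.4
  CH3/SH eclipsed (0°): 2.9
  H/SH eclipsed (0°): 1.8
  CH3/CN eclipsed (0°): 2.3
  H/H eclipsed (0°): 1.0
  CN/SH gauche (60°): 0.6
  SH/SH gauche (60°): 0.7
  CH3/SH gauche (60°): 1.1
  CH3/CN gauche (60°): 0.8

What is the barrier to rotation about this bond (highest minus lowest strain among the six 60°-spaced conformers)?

4.5 kcal/mol

CN at 0° is eclipsed. CH3 at 0° is eclipsed with CN at 0° (2.3); H at 120° is eclipsed with SH at 120° (1.8); SH at 240° is eclipsed with H at 240° (1.8). Total 5.9 kcal/mol.
CN at 60° is staggered. CH3 at 0° is gauche with CN at 60° (0.8); SH at 240° is gauche with SH at 180° (0.7). Total 1.5 kcal/mol.
CN at 120° is eclipsed. CH3 at 0° is eclipsed with H at 0° (1.6); H at 120° is eclipsed with CN at 120° (1.4); SH at 240° is eclipsed with SH at 240° (2.9). Total 5.9 kcal/mol.
CN at 180° is staggered. CH3 at 0° is gauche with SH at 300° (1.1); SH at 240° is gauche with CN at 180° (0.6); SH at 240° is gauche with SH at 300° (0.7). Total 2.4 kcal/mol.
CN at 240° is eclipsed. CH3 at 0° is eclipsed with SH at 0° (2.9); H at 120° is eclipsed with H at 120° (1.0); SH at 240° is eclipsed with CN at 240° (2.1). Total 6.0 kcal/mol.
CN at 300° is staggered. CH3 at 0° is gauche with CN at 300° (0.8); CH3 at 0° is gauche with SH at 60° (1.1); SH at 240° is gauche with CN at 300° (0.6). Total 2.5 kcal/mol.
Max at 240° (6.0 kcal/mol), min at 60° (1.5 kcal/mol); barrier = 4.5 kcal/mol.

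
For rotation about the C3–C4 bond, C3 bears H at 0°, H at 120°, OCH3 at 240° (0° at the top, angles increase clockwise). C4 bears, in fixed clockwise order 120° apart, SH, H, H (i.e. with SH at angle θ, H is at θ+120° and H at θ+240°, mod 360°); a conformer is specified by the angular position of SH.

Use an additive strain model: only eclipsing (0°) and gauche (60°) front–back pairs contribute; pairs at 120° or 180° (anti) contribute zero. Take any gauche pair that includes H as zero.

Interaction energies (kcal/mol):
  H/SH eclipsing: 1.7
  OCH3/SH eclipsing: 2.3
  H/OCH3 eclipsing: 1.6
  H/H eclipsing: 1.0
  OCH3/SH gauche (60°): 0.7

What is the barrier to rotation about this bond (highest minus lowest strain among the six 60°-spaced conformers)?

4.3 kcal/mol

SH at 0° is eclipsed. H at 0° is eclipsed with SH at 0° (1.7); H at 120° is eclipsed with H at 120° (1.0); OCH3 at 240° is eclipsed with H at 240° (1.6). Total 4.3 kcal/mol.
SH at 60° (staggered): no non-H gauche contacts → 0.0 kcal/mol.
SH at 120° is eclipsed. H at 0° is eclipsed with H at 0° (1.0); H at 120° is eclipsed with SH at 120° (1.7); OCH3 at 240° is eclipsed with H at 240° (1.6). Total 4.3 kcal/mol.
SH at 180° is staggered. OCH3 at 240° is gauche with SH at 180° (0.7). Total 0.7 kcal/mol.
SH at 240° is eclipsed. H at 0° is eclipsed with H at 0° (1.0); H at 120° is eclipsed with H at 120° (1.0); OCH3 at 240° is eclipsed with SH at 240° (2.3). Total 4.3 kcal/mol.
SH at 300° is staggered. OCH3 at 240° is gauche with SH at 300° (0.7). Total 0.7 kcal/mol.
Max at 0° (4.3 kcal/mol), min at 60° (0.0 kcal/mol); barrier = 4.3 kcal/mol.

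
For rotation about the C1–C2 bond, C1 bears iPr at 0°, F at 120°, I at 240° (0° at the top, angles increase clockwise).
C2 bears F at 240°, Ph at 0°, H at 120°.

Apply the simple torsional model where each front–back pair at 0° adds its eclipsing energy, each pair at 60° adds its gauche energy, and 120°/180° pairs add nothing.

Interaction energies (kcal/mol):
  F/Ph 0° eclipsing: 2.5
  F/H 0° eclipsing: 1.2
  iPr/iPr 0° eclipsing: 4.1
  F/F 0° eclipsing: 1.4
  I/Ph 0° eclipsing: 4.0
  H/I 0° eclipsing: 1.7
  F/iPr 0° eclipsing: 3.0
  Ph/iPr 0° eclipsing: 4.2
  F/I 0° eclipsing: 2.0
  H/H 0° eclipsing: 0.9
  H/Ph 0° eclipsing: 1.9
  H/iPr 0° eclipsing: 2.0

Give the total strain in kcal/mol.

7.4 kcal/mol

This conformer (eclipsed): iPr(0°)/Ph(0°) eclipsed 4.2; F(120°)/H(120°) eclipsed 1.2; I(240°)/F(240°) eclipsed 2.0 → 7.4 kcal/mol.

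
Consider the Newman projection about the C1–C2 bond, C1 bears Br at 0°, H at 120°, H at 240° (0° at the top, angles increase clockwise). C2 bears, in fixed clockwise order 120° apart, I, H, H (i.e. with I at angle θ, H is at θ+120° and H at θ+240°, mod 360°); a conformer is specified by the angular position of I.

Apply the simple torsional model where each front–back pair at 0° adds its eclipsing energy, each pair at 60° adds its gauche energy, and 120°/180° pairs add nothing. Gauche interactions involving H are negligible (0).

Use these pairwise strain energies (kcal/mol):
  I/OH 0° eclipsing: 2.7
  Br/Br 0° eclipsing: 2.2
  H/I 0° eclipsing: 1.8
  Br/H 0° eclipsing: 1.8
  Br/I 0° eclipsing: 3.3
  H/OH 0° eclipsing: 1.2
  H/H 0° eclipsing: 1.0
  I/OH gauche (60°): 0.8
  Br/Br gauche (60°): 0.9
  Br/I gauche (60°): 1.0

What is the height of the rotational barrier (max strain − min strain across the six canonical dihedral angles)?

I at 0° (eclipsed): Br–I eclipsed, H–H eclipsed, H–H eclipsed; 3.3 + 1.0 + 1.0 = 5.3 kcal/mol.
I at 60° (staggered): Br–I gauche; 1.0 = 1.0 kcal/mol.
I at 120° (eclipsed): Br–H eclipsed, H–I eclipsed, H–H eclipsed; 1.8 + 1.8 + 1.0 = 4.6 kcal/mol.
I at 180° (staggered): no non-H gauche contacts → 0.0 kcal/mol.
I at 240° (eclipsed): Br–H eclipsed, H–H eclipsed, H–I eclipsed; 1.8 + 1.0 + 1.8 = 4.6 kcal/mol.
I at 300° (staggered): Br–I gauche; 1.0 = 1.0 kcal/mol.
Max at 0° (5.3 kcal/mol), min at 180° (0.0 kcal/mol); barrier = 5.3 kcal/mol.

5.3 kcal/mol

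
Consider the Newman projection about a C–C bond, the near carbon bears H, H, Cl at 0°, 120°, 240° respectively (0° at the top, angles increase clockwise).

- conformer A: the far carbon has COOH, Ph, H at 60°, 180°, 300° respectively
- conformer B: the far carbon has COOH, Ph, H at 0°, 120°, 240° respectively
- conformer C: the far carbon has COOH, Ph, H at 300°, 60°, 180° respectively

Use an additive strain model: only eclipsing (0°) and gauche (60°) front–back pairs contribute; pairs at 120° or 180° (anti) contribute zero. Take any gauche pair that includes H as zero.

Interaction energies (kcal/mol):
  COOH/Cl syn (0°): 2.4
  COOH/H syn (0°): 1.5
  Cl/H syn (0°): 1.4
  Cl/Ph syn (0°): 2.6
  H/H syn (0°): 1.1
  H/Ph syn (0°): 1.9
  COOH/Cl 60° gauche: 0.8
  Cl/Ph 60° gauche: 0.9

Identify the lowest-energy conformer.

C

A (staggered): Cl–Ph gauche; 0.9 = 0.9 kcal/mol.
B (eclipsed): H–COOH eclipsed, H–Ph eclipsed, Cl–H eclipsed; 1.5 + 1.9 + 1.4 = 4.8 kcal/mol.
C (staggered): Cl–COOH gauche; 0.8 = 0.8 kcal/mol.
C has the lowest total (0.8 kcal/mol).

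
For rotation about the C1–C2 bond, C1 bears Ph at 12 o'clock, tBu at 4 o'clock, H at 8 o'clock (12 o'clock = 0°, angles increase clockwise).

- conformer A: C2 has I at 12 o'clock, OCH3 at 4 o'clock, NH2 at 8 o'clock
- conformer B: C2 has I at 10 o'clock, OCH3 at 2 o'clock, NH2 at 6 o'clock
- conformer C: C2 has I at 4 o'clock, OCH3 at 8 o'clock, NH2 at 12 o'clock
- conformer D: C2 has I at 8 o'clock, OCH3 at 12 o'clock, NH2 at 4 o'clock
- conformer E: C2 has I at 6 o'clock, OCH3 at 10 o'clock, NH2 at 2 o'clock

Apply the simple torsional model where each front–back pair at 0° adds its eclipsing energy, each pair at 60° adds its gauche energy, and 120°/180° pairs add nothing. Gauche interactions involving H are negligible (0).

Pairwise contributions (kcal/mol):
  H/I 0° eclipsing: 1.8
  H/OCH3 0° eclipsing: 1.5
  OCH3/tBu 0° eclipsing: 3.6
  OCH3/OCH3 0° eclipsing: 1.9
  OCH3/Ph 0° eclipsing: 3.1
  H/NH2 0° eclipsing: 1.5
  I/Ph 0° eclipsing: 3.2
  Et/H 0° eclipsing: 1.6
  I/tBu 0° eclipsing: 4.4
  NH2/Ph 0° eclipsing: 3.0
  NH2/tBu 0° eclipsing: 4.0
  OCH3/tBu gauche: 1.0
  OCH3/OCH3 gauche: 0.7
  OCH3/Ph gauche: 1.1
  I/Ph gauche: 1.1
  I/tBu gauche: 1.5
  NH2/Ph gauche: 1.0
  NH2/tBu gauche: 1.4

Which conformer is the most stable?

B

A is eclipsed. Ph at 0° is eclipsed with I at 0° (3.2); tBu at 120° is eclipsed with OCH3 at 120° (3.6); H at 240° is eclipsed with NH2 at 240° (1.5). Total 8.3 kcal/mol.
B is staggered. Ph at 0° is gauche with I at 300° (1.1); Ph at 0° is gauche with OCH3 at 60° (1.1); tBu at 120° is gauche with OCH3 at 60° (1.0); tBu at 120° is gauche with NH2 at 180° (1.4). Total 4.6 kcal/mol.
C is eclipsed. Ph at 0° is eclipsed with NH2 at 0° (3.0); tBu at 120° is eclipsed with I at 120° (4.4); H at 240° is eclipsed with OCH3 at 240° (1.5). Total 8.9 kcal/mol.
D is eclipsed. Ph at 0° is eclipsed with OCH3 at 0° (3.1); tBu at 120° is eclipsed with NH2 at 120° (4.0); H at 240° is eclipsed with I at 240° (1.8). Total 8.9 kcal/mol.
E is staggered. Ph at 0° is gauche with OCH3 at 300° (1.1); Ph at 0° is gauche with NH2 at 60° (1.0); tBu at 120° is gauche with I at 180° (1.5); tBu at 120° is gauche with NH2 at 60° (1.4). Total 5.0 kcal/mol.
B has the lowest total (4.6 kcal/mol).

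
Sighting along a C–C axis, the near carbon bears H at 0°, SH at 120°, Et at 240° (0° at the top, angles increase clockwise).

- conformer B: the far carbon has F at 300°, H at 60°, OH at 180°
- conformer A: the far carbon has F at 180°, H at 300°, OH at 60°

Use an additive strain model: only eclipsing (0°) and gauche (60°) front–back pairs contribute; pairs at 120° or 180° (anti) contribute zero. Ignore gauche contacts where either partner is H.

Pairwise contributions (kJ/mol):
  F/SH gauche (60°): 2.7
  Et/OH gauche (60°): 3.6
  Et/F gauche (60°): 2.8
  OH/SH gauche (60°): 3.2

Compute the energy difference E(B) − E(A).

B (staggered): SH–OH gauche, Et–F gauche, Et–OH gauche; 3.2 + 2.8 + 3.6 = 9.6 kJ/mol.
A (staggered): SH–F gauche, SH–OH gauche, Et–F gauche; 2.7 + 3.2 + 2.8 = 8.7 kJ/mol.
E(B) − E(A) = 9.6 − 8.7 = +0.9 kJ/mol.

+0.9 kJ/mol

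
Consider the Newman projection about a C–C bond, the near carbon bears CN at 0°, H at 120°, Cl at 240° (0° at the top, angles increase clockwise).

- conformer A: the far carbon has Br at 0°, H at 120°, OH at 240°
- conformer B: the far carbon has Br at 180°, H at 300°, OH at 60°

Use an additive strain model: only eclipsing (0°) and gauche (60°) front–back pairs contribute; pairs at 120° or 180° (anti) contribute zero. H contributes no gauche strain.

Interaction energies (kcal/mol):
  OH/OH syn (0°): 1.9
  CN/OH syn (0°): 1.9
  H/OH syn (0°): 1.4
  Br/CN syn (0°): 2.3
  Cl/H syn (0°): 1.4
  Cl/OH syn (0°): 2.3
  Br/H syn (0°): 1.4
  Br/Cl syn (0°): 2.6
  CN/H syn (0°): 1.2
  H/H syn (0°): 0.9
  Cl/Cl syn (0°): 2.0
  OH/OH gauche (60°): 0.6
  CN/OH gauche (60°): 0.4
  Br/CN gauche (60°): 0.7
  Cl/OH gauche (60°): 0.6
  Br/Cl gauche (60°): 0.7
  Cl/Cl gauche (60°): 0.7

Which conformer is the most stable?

A (eclipsed): CN–Br eclipsed, H–H eclipsed, Cl–OH eclipsed; 2.3 + 0.9 + 2.3 = 5.5 kcal/mol.
B (staggered): CN–OH gauche, Cl–Br gauche; 0.4 + 0.7 = 1.1 kcal/mol.
B has the lowest total (1.1 kcal/mol).

B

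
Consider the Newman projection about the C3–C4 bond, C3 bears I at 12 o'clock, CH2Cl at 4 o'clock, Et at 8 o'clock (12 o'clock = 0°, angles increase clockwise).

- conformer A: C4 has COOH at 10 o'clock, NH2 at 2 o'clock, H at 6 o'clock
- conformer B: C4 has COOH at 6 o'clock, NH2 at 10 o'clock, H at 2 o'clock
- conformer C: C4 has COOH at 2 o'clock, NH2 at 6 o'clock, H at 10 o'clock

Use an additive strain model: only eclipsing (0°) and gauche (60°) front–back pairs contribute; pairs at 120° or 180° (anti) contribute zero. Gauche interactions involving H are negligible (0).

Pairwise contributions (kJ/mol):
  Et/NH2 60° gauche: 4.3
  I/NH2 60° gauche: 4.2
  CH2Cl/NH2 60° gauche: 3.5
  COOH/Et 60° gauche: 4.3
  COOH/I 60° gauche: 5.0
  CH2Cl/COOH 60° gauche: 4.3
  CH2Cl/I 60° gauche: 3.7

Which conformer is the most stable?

A

A (staggered): I(0°)/COOH(300°) gauche 5.0; I(0°)/NH2(60°) gauche 4.2; CH2Cl(120°)/NH2(60°) gauche 3.5; Et(240°)/COOH(300°) gauche 4.3 → 17.0 kJ/mol.
B (staggered): I(0°)/NH2(300°) gauche 4.2; CH2Cl(120°)/COOH(180°) gauche 4.3; Et(240°)/COOH(180°) gauche 4.3; Et(240°)/NH2(300°) gauche 4.3 → 17.1 kJ/mol.
C (staggered): I(0°)/COOH(60°) gauche 5.0; CH2Cl(120°)/COOH(60°) gauche 4.3; CH2Cl(120°)/NH2(180°) gauche 3.5; Et(240°)/NH2(180°) gauche 4.3 → 17.1 kJ/mol.
A has the lowest total (17.0 kJ/mol).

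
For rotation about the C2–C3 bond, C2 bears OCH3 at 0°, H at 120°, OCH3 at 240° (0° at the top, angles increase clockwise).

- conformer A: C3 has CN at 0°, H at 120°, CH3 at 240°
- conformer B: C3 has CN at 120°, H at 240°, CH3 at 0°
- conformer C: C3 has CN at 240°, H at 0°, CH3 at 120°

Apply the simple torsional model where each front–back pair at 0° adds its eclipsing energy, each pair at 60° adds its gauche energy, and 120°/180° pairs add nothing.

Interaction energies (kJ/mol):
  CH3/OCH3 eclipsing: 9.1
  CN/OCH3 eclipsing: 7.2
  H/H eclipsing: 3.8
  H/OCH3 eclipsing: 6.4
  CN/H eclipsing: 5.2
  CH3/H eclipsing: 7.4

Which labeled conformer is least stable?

C

A (eclipsed): OCH3(0°)/CN(0°) eclipsed 7.2; H(120°)/H(120°) eclipsed 3.8; OCH3(240°)/CH3(240°) eclipsed 9.1 → 20.1 kJ/mol.
B (eclipsed): OCH3(0°)/CH3(0°) eclipsed 9.1; H(120°)/CN(120°) eclipsed 5.2; OCH3(240°)/H(240°) eclipsed 6.4 → 20.7 kJ/mol.
C (eclipsed): OCH3(0°)/H(0°) eclipsed 6.4; H(120°)/CH3(120°) eclipsed 7.4; OCH3(240°)/CN(240°) eclipsed 7.2 → 21.0 kJ/mol.
C has the highest total (21.0 kJ/mol).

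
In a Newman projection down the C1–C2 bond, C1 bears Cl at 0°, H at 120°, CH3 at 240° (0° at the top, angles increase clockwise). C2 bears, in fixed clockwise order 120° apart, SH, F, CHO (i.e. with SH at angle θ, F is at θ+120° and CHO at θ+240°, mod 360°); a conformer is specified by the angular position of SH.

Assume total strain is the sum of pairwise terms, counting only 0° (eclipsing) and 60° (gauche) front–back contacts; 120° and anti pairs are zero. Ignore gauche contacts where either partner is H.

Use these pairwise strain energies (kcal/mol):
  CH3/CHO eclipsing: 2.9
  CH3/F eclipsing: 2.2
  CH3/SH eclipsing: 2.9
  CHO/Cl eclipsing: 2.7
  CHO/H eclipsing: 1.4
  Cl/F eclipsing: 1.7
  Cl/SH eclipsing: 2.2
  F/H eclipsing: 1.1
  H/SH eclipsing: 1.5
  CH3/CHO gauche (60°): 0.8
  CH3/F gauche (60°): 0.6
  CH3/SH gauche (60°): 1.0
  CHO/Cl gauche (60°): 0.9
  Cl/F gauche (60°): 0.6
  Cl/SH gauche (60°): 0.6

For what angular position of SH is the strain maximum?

SH at 0° is eclipsed. Cl at 0° is eclipsed with SH at 0° (2.2); H at 120° is eclipsed with F at 120° (1.1); CH3 at 240° is eclipsed with CHO at 240° (2.9). Total 6.2 kcal/mol.
SH at 60° is staggered. Cl at 0° is gauche with SH at 60° (0.6); Cl at 0° is gauche with CHO at 300° (0.9); CH3 at 240° is gauche with F at 180° (0.6); CH3 at 240° is gauche with CHO at 300° (0.8). Total 2.9 kcal/mol.
SH at 120° is eclipsed. Cl at 0° is eclipsed with CHO at 0° (2.7); H at 120° is eclipsed with SH at 120° (1.5); CH3 at 240° is eclipsed with F at 240° (2.2). Total 6.4 kcal/mol.
SH at 180° is staggered. Cl at 0° is gauche with F at 300° (0.6); Cl at 0° is gauche with CHO at 60° (0.9); CH3 at 240° is gauche with SH at 180° (1.0); CH3 at 240° is gauche with F at 300° (0.6). Total 3.1 kcal/mol.
SH at 240° is eclipsed. Cl at 0° is eclipsed with F at 0° (1.7); H at 120° is eclipsed with CHO at 120° (1.4); CH3 at 240° is eclipsed with SH at 240° (2.9). Total 6.0 kcal/mol.
SH at 300° is staggered. Cl at 0° is gauche with SH at 300° (0.6); Cl at 0° is gauche with F at 60° (0.6); CH3 at 240° is gauche with SH at 300° (1.0); CH3 at 240° is gauche with CHO at 180° (0.8). Total 3.0 kcal/mol.
The maximum (6.4 kcal/mol) occurs with SH at 120°.

120°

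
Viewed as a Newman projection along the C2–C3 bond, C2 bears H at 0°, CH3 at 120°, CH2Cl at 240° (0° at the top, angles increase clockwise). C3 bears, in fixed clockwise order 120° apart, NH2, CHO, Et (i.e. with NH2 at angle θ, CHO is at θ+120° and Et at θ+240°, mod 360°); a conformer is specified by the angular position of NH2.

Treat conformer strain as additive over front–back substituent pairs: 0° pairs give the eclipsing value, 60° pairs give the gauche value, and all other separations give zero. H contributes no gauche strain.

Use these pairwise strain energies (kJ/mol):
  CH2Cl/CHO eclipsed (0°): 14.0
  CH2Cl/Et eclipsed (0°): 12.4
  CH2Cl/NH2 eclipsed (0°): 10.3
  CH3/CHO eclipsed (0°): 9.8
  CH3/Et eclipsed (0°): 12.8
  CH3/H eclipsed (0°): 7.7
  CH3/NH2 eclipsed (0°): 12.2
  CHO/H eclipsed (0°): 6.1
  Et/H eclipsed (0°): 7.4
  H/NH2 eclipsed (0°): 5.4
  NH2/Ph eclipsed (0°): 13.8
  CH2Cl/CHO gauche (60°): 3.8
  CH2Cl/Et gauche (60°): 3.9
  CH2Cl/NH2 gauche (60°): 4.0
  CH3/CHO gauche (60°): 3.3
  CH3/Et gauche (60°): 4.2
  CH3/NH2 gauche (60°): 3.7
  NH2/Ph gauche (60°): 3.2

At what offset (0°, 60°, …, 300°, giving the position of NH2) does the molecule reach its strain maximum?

120°

NH2 at 0° (eclipsed): H(0°)/NH2(0°) eclipsed 5.4; CH3(120°)/CHO(120°) eclipsed 9.8; CH2Cl(240°)/Et(240°) eclipsed 12.4 → 27.6 kJ/mol.
NH2 at 60° (staggered): CH3(120°)/NH2(60°) gauche 3.7; CH3(120°)/CHO(180°) gauche 3.3; CH2Cl(240°)/CHO(180°) gauche 3.8; CH2Cl(240°)/Et(300°) gauche 3.9 → 14.7 kJ/mol.
NH2 at 120° (eclipsed): H(0°)/Et(0°) eclipsed 7.4; CH3(120°)/NH2(120°) eclipsed 12.2; CH2Cl(240°)/CHO(240°) eclipsed 14.0 → 33.6 kJ/mol.
NH2 at 180° (staggered): CH3(120°)/NH2(180°) gauche 3.7; CH3(120°)/Et(60°) gauche 4.2; CH2Cl(240°)/NH2(180°) gauche 4.0; CH2Cl(240°)/CHO(300°) gauche 3.8 → 15.7 kJ/mol.
NH2 at 240° (eclipsed): H(0°)/CHO(0°) eclipsed 6.1; CH3(120°)/Et(120°) eclipsed 12.8; CH2Cl(240°)/NH2(240°) eclipsed 10.3 → 29.2 kJ/mol.
NH2 at 300° (staggered): CH3(120°)/CHO(60°) gauche 3.3; CH3(120°)/Et(180°) gauche 4.2; CH2Cl(240°)/NH2(300°) gauche 4.0; CH2Cl(240°)/Et(180°) gauche 3.9 → 15.4 kJ/mol.
The maximum (33.6 kJ/mol) occurs with NH2 at 120°.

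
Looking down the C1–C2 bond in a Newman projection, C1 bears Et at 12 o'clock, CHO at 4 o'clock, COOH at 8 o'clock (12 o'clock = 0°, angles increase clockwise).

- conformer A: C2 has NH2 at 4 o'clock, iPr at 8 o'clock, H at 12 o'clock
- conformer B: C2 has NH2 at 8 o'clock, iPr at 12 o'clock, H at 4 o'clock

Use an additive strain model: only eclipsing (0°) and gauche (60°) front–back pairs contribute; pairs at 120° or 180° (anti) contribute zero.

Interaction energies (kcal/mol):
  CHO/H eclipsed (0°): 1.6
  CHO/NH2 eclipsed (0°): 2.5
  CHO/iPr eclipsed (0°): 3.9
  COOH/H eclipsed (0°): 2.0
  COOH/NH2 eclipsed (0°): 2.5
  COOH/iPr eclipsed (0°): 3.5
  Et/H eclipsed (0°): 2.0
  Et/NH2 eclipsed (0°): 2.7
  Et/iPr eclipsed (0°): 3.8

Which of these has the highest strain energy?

A

A (eclipsed): Et(0°)/H(0°) eclipsed 2.0; CHO(120°)/NH2(120°) eclipsed 2.5; COOH(240°)/iPr(240°) eclipsed 3.5 → 8.0 kcal/mol.
B (eclipsed): Et(0°)/iPr(0°) eclipsed 3.8; CHO(120°)/H(120°) eclipsed 1.6; COOH(240°)/NH2(240°) eclipsed 2.5 → 7.9 kcal/mol.
A has the highest total (8.0 kcal/mol).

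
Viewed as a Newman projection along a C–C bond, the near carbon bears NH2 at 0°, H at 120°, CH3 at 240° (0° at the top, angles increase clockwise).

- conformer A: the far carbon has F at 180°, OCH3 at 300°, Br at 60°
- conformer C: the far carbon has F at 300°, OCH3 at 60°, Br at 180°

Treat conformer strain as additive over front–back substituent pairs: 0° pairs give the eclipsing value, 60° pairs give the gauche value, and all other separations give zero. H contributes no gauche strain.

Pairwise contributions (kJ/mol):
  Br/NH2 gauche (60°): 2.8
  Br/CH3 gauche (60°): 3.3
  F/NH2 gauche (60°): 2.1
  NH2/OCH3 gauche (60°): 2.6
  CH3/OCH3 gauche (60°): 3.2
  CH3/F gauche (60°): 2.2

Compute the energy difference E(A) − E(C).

+0.6 kJ/mol

A (staggered): NH2(0°)/OCH3(300°) gauche 2.6; NH2(0°)/Br(60°) gauche 2.8; CH3(240°)/F(180°) gauche 2.2; CH3(240°)/OCH3(300°) gauche 3.2 → 10.8 kJ/mol.
C (staggered): NH2(0°)/F(300°) gauche 2.1; NH2(0°)/OCH3(60°) gauche 2.6; CH3(240°)/F(300°) gauche 2.2; CH3(240°)/Br(180°) gauche 3.3 → 10.2 kJ/mol.
E(A) − E(C) = 10.8 − 10.2 = +0.6 kJ/mol.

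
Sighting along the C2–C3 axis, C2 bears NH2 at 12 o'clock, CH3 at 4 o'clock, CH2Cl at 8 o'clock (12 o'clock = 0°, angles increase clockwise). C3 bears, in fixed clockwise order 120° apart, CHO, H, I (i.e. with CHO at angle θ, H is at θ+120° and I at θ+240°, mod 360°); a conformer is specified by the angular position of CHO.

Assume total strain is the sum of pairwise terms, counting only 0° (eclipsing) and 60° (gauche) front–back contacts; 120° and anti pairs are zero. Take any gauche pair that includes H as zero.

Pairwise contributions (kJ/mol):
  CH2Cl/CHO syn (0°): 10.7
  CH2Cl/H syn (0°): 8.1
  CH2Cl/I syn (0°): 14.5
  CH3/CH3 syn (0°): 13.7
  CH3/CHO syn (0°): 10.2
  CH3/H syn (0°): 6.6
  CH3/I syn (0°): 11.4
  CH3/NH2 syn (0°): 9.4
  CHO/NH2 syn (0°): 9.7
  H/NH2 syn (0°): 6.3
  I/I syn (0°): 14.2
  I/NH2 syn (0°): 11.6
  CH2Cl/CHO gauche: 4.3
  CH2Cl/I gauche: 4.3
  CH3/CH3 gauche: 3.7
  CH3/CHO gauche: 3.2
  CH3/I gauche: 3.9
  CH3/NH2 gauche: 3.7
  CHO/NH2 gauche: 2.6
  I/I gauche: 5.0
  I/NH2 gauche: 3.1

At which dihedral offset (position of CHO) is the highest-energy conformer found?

CHO at 0° (eclipsed): NH2–CHO eclipsed, CH3–H eclipsed, CH2Cl–I eclipsed; 9.7 + 6.6 + 14.5 = 30.8 kJ/mol.
CHO at 60° (staggered): NH2–CHO gauche, NH2–I gauche, CH3–CHO gauche, CH2Cl–I gauche; 2.6 + 3.1 + 3.2 + 4.3 = 13.2 kJ/mol.
CHO at 120° (eclipsed): NH2–I eclipsed, CH3–CHO eclipsed, CH2Cl–H eclipsed; 11.6 + 10.2 + 8.1 = 29.9 kJ/mol.
CHO at 180° (staggered): NH2–I gauche, CH3–CHO gauche, CH3–I gauche, CH2Cl–CHO gauche; 3.1 + 3.2 + 3.9 + 4.3 = 14.5 kJ/mol.
CHO at 240° (eclipsed): NH2–H eclipsed, CH3–I eclipsed, CH2Cl–CHO eclipsed; 6.3 + 11.4 + 10.7 = 28.4 kJ/mol.
CHO at 300° (staggered): NH2–CHO gauche, CH3–I gauche, CH2Cl–CHO gauche, CH2Cl–I gauche; 2.6 + 3.9 + 4.3 + 4.3 = 15.1 kJ/mol.
The maximum (30.8 kJ/mol) occurs with CHO at 0°.

0°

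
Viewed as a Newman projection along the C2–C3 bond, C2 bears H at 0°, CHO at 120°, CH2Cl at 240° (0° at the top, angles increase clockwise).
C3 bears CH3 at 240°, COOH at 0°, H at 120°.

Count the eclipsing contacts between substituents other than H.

Non-H eclipsing pairs: CH2Cl(240°)/CH3(240°) — 1 interaction.

1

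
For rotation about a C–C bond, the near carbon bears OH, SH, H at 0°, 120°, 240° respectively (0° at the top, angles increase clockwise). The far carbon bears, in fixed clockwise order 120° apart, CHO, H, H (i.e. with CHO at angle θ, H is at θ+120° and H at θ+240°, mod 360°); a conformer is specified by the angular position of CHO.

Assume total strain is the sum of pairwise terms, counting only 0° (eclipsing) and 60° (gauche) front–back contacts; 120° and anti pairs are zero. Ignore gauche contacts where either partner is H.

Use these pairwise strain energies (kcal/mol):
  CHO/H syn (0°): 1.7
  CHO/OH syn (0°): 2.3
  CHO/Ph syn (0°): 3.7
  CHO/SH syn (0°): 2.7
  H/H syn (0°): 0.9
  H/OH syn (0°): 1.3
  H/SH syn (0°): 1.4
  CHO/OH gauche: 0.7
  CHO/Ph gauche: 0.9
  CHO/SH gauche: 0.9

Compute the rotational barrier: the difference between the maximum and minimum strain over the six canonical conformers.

4.2 kcal/mol

CHO at 0° (eclipsed): OH(0°)/CHO(0°) eclipsed 2.3; SH(120°)/H(120°) eclipsed 1.4; H(240°)/H(240°) eclipsed 0.9 → 4.6 kcal/mol.
CHO at 60° (staggered): OH(0°)/CHO(60°) gauche 0.7; SH(120°)/CHO(60°) gauche 0.9 → 1.6 kcal/mol.
CHO at 120° (eclipsed): OH(0°)/H(0°) eclipsed 1.3; SH(120°)/CHO(120°) eclipsed 2.7; H(240°)/H(240°) eclipsed 0.9 → 4.9 kcal/mol.
CHO at 180° (staggered): SH(120°)/CHO(180°) gauche 0.9 → 0.9 kcal/mol.
CHO at 240° (eclipsed): OH(0°)/H(0°) eclipsed 1.3; SH(120°)/H(120°) eclipsed 1.4; H(240°)/CHO(240°) eclipsed 1.7 → 4.4 kcal/mol.
CHO at 300° (staggered): OH(0°)/CHO(300°) gauche 0.7 → 0.7 kcal/mol.
Max at 120° (4.9 kcal/mol), min at 300° (0.7 kcal/mol); barrier = 4.2 kcal/mol.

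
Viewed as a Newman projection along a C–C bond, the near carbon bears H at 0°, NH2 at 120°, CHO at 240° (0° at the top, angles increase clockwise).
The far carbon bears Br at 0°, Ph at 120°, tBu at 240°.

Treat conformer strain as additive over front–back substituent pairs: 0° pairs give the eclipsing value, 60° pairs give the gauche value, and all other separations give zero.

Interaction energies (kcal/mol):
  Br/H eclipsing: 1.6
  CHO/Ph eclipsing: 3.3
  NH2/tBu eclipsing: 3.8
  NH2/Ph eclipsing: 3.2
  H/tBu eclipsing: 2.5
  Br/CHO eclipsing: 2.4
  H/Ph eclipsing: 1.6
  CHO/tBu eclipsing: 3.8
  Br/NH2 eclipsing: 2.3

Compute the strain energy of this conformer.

8.6 kcal/mol

This conformer (eclipsed): H(0°)/Br(0°) eclipsed 1.6; NH2(120°)/Ph(120°) eclipsed 3.2; CHO(240°)/tBu(240°) eclipsed 3.8 → 8.6 kcal/mol.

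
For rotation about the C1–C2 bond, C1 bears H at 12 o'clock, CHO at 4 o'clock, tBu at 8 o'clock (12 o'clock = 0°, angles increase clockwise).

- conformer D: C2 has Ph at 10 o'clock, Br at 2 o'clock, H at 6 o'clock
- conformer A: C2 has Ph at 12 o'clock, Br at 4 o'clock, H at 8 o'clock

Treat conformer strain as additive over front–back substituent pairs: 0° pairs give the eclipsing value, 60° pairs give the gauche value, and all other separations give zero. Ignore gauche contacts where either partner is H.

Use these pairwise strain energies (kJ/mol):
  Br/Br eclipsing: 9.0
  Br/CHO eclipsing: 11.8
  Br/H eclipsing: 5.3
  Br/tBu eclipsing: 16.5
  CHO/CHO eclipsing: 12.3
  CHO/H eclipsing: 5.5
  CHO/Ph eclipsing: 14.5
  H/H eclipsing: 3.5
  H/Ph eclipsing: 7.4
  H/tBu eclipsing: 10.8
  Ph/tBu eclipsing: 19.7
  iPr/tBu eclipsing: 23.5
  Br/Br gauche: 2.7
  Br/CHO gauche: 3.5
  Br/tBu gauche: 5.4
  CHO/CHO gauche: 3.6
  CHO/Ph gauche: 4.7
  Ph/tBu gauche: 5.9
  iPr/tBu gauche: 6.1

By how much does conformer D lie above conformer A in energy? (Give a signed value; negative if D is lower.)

-20.6 kJ/mol

D (staggered): CHO–Br gauche, tBu–Ph gauche; 3.5 + 5.9 = 9.4 kJ/mol.
A (eclipsed): H–Ph eclipsed, CHO–Br eclipsed, tBu–H eclipsed; 7.4 + 11.8 + 10.8 = 30.0 kJ/mol.
E(D) − E(A) = 9.4 − 30.0 = -20.6 kJ/mol.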